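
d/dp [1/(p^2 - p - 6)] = (1 - 2*p)/(-p^2 + p + 6)^2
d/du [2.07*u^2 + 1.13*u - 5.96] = 4.14*u + 1.13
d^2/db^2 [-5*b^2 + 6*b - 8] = -10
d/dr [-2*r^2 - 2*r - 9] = -4*r - 2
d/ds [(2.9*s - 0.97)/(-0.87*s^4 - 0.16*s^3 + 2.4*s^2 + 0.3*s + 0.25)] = (7.569*s^4 - 2.4476*s^3 - 7.4256*s^2 + 4.656*s + 1.016)/(0.7569*s^8 + 0.2784*s^7 - 4.1504*s^6 - 1.29*s^5 + 5.229*s^4 + 1.36*s^3 + 1.29*s^2 + 0.15*s + 0.0625)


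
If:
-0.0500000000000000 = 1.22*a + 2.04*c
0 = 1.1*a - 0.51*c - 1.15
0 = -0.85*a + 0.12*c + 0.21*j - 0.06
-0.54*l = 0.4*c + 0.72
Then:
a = 0.81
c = -0.51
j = 3.85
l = -0.96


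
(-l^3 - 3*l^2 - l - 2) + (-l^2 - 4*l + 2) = -l^3 - 4*l^2 - 5*l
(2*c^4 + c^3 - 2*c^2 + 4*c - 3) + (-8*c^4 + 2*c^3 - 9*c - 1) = -6*c^4 + 3*c^3 - 2*c^2 - 5*c - 4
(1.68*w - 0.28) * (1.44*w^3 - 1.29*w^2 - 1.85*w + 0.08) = 2.4192*w^4 - 2.5704*w^3 - 2.7468*w^2 + 0.6524*w - 0.0224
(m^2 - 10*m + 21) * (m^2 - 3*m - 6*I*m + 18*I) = m^4 - 13*m^3 - 6*I*m^3 + 51*m^2 + 78*I*m^2 - 63*m - 306*I*m + 378*I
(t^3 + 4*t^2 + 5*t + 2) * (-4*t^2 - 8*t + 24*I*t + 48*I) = -4*t^5 - 24*t^4 + 24*I*t^4 - 52*t^3 + 144*I*t^3 - 48*t^2 + 312*I*t^2 - 16*t + 288*I*t + 96*I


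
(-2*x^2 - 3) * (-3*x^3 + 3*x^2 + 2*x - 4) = 6*x^5 - 6*x^4 + 5*x^3 - x^2 - 6*x + 12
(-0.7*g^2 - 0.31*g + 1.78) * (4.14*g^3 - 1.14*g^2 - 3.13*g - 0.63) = -2.898*g^5 - 0.4854*g^4 + 9.9136*g^3 - 0.6179*g^2 - 5.3761*g - 1.1214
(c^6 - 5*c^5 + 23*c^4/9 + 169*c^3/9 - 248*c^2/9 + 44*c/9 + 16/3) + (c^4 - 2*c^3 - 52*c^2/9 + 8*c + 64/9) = c^6 - 5*c^5 + 32*c^4/9 + 151*c^3/9 - 100*c^2/3 + 116*c/9 + 112/9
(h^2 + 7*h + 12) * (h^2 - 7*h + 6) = h^4 - 31*h^2 - 42*h + 72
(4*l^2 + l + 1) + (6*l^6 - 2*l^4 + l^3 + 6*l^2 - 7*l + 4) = 6*l^6 - 2*l^4 + l^3 + 10*l^2 - 6*l + 5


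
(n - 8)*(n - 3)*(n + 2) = n^3 - 9*n^2 + 2*n + 48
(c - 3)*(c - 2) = c^2 - 5*c + 6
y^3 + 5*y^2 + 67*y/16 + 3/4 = (y + 1/4)*(y + 3/4)*(y + 4)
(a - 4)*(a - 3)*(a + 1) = a^3 - 6*a^2 + 5*a + 12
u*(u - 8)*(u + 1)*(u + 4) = u^4 - 3*u^3 - 36*u^2 - 32*u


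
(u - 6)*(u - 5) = u^2 - 11*u + 30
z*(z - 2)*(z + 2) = z^3 - 4*z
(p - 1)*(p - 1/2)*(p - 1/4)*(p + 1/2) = p^4 - 5*p^3/4 + 5*p/16 - 1/16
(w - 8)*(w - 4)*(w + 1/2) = w^3 - 23*w^2/2 + 26*w + 16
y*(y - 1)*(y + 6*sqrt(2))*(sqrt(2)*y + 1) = sqrt(2)*y^4 - sqrt(2)*y^3 + 13*y^3 - 13*y^2 + 6*sqrt(2)*y^2 - 6*sqrt(2)*y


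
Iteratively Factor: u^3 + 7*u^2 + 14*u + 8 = (u + 4)*(u^2 + 3*u + 2) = (u + 2)*(u + 4)*(u + 1)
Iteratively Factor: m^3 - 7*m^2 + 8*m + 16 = (m - 4)*(m^2 - 3*m - 4) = (m - 4)*(m + 1)*(m - 4)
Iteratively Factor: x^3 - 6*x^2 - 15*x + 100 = (x - 5)*(x^2 - x - 20) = (x - 5)*(x + 4)*(x - 5)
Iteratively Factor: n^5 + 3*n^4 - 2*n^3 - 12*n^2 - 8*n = (n)*(n^4 + 3*n^3 - 2*n^2 - 12*n - 8) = n*(n - 2)*(n^3 + 5*n^2 + 8*n + 4) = n*(n - 2)*(n + 2)*(n^2 + 3*n + 2) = n*(n - 2)*(n + 2)^2*(n + 1)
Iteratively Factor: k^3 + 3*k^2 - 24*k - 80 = (k + 4)*(k^2 - k - 20) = (k + 4)^2*(k - 5)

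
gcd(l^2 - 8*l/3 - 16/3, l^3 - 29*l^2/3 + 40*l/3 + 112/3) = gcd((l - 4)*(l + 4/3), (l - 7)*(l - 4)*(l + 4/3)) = l^2 - 8*l/3 - 16/3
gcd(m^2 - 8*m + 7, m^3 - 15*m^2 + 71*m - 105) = m - 7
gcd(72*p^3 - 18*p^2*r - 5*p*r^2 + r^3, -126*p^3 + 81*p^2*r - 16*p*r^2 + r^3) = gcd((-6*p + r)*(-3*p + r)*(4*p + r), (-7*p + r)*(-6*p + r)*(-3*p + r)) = 18*p^2 - 9*p*r + r^2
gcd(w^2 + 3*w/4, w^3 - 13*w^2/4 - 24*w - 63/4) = w + 3/4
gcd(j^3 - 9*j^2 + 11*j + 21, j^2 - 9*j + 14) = j - 7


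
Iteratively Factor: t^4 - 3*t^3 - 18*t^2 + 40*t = (t)*(t^3 - 3*t^2 - 18*t + 40) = t*(t - 2)*(t^2 - t - 20) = t*(t - 2)*(t + 4)*(t - 5)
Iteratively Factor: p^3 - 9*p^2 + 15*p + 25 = (p - 5)*(p^2 - 4*p - 5) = (p - 5)*(p + 1)*(p - 5)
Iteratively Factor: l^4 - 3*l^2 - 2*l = (l)*(l^3 - 3*l - 2) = l*(l + 1)*(l^2 - l - 2) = l*(l - 2)*(l + 1)*(l + 1)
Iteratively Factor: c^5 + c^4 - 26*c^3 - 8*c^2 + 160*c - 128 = (c - 4)*(c^4 + 5*c^3 - 6*c^2 - 32*c + 32) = (c - 4)*(c + 4)*(c^3 + c^2 - 10*c + 8) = (c - 4)*(c - 2)*(c + 4)*(c^2 + 3*c - 4) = (c - 4)*(c - 2)*(c - 1)*(c + 4)*(c + 4)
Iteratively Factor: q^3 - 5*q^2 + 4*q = (q)*(q^2 - 5*q + 4) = q*(q - 1)*(q - 4)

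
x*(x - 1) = x^2 - x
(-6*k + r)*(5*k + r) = -30*k^2 - k*r + r^2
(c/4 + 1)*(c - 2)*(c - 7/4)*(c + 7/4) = c^4/4 + c^3/2 - 177*c^2/64 - 49*c/32 + 49/8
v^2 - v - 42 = (v - 7)*(v + 6)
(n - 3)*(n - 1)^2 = n^3 - 5*n^2 + 7*n - 3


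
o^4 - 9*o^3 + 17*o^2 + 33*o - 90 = (o - 5)*(o - 3)^2*(o + 2)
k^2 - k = k*(k - 1)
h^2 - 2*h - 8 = (h - 4)*(h + 2)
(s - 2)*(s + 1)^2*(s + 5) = s^4 + 5*s^3 - 3*s^2 - 17*s - 10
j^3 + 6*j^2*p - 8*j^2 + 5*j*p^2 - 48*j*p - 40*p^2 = (j - 8)*(j + p)*(j + 5*p)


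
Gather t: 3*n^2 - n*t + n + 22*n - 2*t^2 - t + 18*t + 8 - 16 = 3*n^2 + 23*n - 2*t^2 + t*(17 - n) - 8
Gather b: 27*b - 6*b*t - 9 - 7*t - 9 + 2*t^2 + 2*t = b*(27 - 6*t) + 2*t^2 - 5*t - 18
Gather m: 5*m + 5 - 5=5*m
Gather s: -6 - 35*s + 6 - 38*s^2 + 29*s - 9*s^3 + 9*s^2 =-9*s^3 - 29*s^2 - 6*s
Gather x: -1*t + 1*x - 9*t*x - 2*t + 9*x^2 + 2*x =-3*t + 9*x^2 + x*(3 - 9*t)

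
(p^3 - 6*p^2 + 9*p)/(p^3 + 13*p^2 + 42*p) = (p^2 - 6*p + 9)/(p^2 + 13*p + 42)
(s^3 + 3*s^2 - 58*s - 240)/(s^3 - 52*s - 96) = (s + 5)/(s + 2)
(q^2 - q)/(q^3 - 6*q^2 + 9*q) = (q - 1)/(q^2 - 6*q + 9)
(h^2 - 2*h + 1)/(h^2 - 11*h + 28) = (h^2 - 2*h + 1)/(h^2 - 11*h + 28)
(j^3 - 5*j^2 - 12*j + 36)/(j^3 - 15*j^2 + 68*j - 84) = (j + 3)/(j - 7)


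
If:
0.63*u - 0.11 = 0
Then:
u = 0.17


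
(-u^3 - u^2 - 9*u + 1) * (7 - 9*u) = 9*u^4 + 2*u^3 + 74*u^2 - 72*u + 7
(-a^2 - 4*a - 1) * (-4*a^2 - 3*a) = 4*a^4 + 19*a^3 + 16*a^2 + 3*a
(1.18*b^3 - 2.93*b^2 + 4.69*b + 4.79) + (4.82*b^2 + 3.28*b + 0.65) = 1.18*b^3 + 1.89*b^2 + 7.97*b + 5.44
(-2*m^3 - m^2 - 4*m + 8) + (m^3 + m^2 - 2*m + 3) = -m^3 - 6*m + 11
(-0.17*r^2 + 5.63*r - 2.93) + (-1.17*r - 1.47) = -0.17*r^2 + 4.46*r - 4.4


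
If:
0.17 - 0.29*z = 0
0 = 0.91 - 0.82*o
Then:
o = 1.11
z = 0.59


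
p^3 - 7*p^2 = p^2*(p - 7)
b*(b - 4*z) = b^2 - 4*b*z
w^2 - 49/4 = (w - 7/2)*(w + 7/2)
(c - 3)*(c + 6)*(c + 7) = c^3 + 10*c^2 + 3*c - 126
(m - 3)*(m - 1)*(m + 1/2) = m^3 - 7*m^2/2 + m + 3/2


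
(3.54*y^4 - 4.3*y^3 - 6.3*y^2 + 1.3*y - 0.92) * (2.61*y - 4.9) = 9.2394*y^5 - 28.569*y^4 + 4.627*y^3 + 34.263*y^2 - 8.7712*y + 4.508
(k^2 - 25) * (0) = 0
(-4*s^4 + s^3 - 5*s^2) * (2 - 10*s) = 40*s^5 - 18*s^4 + 52*s^3 - 10*s^2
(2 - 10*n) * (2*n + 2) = -20*n^2 - 16*n + 4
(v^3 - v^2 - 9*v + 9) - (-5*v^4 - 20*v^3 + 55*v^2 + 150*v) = 5*v^4 + 21*v^3 - 56*v^2 - 159*v + 9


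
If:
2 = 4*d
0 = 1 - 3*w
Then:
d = 1/2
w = 1/3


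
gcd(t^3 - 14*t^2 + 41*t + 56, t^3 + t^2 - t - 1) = t + 1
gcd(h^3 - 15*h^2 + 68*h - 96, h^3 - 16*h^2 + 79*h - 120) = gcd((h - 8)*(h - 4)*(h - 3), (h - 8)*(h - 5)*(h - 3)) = h^2 - 11*h + 24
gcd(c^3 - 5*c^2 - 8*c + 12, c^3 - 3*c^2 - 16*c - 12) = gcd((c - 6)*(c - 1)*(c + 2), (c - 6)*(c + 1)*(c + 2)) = c^2 - 4*c - 12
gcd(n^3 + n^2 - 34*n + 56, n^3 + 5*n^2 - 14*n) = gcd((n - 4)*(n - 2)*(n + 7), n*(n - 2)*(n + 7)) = n^2 + 5*n - 14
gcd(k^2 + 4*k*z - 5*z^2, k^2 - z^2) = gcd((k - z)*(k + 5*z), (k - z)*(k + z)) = -k + z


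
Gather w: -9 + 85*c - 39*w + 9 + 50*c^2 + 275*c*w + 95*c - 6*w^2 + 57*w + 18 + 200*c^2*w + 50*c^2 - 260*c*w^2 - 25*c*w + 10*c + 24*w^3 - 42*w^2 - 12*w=100*c^2 + 190*c + 24*w^3 + w^2*(-260*c - 48) + w*(200*c^2 + 250*c + 6) + 18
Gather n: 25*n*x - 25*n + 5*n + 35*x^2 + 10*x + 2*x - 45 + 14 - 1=n*(25*x - 20) + 35*x^2 + 12*x - 32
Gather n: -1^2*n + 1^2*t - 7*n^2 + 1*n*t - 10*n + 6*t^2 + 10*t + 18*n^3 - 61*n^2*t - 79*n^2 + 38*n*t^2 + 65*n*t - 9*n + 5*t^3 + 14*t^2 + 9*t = 18*n^3 + n^2*(-61*t - 86) + n*(38*t^2 + 66*t - 20) + 5*t^3 + 20*t^2 + 20*t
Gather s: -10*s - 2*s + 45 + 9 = 54 - 12*s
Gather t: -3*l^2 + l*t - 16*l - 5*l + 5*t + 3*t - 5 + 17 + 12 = -3*l^2 - 21*l + t*(l + 8) + 24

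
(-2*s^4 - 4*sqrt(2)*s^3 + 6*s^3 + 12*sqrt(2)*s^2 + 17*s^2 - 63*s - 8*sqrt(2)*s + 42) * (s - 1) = -2*s^5 - 4*sqrt(2)*s^4 + 8*s^4 + 11*s^3 + 16*sqrt(2)*s^3 - 80*s^2 - 20*sqrt(2)*s^2 + 8*sqrt(2)*s + 105*s - 42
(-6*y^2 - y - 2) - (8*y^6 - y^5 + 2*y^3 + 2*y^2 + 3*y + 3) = -8*y^6 + y^5 - 2*y^3 - 8*y^2 - 4*y - 5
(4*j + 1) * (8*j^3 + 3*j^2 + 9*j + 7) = 32*j^4 + 20*j^3 + 39*j^2 + 37*j + 7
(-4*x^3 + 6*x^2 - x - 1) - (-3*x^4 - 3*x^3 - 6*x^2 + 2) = 3*x^4 - x^3 + 12*x^2 - x - 3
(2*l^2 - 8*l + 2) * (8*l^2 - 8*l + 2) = 16*l^4 - 80*l^3 + 84*l^2 - 32*l + 4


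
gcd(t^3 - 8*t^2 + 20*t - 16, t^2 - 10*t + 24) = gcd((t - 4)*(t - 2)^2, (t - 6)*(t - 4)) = t - 4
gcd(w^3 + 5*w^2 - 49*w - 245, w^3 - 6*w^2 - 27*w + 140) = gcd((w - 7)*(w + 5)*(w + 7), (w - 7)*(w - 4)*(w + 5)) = w^2 - 2*w - 35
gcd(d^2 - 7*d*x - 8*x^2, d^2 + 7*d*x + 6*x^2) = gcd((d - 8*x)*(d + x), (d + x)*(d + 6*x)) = d + x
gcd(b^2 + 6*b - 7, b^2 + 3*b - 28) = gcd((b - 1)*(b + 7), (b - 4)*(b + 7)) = b + 7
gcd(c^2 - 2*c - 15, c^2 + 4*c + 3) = c + 3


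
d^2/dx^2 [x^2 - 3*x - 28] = 2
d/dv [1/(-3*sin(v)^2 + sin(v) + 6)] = (6*sin(v) - 1)*cos(v)/(-3*sin(v)^2 + sin(v) + 6)^2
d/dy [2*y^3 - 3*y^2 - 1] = 6*y*(y - 1)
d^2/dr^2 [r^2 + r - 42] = 2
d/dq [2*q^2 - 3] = 4*q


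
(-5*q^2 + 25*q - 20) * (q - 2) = -5*q^3 + 35*q^2 - 70*q + 40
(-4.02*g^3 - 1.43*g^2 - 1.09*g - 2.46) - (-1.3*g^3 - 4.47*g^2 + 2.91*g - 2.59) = -2.72*g^3 + 3.04*g^2 - 4.0*g + 0.13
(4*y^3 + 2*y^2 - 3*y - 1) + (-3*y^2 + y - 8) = 4*y^3 - y^2 - 2*y - 9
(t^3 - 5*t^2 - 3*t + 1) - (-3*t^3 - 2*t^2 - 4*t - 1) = 4*t^3 - 3*t^2 + t + 2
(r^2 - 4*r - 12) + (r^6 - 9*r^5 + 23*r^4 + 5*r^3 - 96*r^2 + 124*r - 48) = r^6 - 9*r^5 + 23*r^4 + 5*r^3 - 95*r^2 + 120*r - 60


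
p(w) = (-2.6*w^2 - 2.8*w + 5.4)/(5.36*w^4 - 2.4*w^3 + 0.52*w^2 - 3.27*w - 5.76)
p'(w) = (-5.2*w - 2.8)/(5.36*w^4 - 2.4*w^3 + 0.52*w^2 - 3.27*w - 5.76) + (-2.6*w^2 - 2.8*w + 5.4)*(-21.44*w^3 + 7.2*w^2 - 1.04*w + 3.27)/(5.36*w^4 - 2.4*w^3 + 0.52*w^2 - 3.27*w - 5.76)^2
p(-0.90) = 2.03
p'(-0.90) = 18.77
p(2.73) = -0.09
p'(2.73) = 0.07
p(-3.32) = -0.02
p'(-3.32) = -0.00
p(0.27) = -0.67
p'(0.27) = 0.95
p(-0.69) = -4.86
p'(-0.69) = 55.52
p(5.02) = -0.02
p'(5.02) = 0.01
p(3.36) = -0.06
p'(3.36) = 0.04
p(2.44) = -0.12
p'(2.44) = 0.11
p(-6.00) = -0.01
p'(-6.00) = -0.00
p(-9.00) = -0.00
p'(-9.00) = -0.00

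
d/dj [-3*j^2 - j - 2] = -6*j - 1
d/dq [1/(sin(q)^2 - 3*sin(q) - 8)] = (3 - 2*sin(q))*cos(q)/(3*sin(q) + cos(q)^2 + 7)^2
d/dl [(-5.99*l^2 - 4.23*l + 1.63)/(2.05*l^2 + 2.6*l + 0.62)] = (-6.9025*l^2 - 14.1106*l - 6.8606)/(4.2025*l^4 + 10.66*l^3 + 9.302*l^2 + 3.224*l + 0.3844)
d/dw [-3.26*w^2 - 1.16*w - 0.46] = -6.52*w - 1.16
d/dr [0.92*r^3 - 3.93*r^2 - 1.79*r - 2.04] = 2.76*r^2 - 7.86*r - 1.79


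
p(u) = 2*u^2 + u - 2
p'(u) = 4*u + 1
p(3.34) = 23.65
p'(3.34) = 14.36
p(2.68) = 15.04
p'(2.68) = 11.72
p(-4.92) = 41.49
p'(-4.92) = -18.68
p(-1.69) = 2.02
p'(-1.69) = -5.76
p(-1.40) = 0.52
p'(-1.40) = -4.60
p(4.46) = 42.24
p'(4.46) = 18.84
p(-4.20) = 29.08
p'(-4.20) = -15.80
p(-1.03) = -0.91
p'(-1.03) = -3.12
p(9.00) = 169.00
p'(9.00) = 37.00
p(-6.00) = 64.00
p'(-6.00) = -23.00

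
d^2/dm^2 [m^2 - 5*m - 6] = 2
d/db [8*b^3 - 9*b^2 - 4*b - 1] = 24*b^2 - 18*b - 4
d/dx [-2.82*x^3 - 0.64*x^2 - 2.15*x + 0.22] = -8.46*x^2 - 1.28*x - 2.15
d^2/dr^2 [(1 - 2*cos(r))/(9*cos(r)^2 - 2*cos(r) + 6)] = 4*(-729*(1 - cos(2*r))^2*cos(r) + 144*(1 - cos(2*r))^2 + 339*cos(r) - 146*cos(2*r) - 189*cos(3*r) + 162*cos(5*r) - 426)/(4*cos(r) - 9*cos(2*r) - 21)^3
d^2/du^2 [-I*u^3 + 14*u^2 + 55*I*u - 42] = -6*I*u + 28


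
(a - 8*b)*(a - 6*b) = a^2 - 14*a*b + 48*b^2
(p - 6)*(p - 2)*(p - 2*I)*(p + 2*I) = p^4 - 8*p^3 + 16*p^2 - 32*p + 48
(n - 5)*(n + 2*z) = n^2 + 2*n*z - 5*n - 10*z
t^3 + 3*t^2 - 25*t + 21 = (t - 3)*(t - 1)*(t + 7)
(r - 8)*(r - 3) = r^2 - 11*r + 24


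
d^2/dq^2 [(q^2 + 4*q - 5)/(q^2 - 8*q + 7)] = 24/(q^3 - 21*q^2 + 147*q - 343)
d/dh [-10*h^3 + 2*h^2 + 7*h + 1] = -30*h^2 + 4*h + 7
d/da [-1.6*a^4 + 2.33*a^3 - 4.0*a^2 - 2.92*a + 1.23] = -6.4*a^3 + 6.99*a^2 - 8.0*a - 2.92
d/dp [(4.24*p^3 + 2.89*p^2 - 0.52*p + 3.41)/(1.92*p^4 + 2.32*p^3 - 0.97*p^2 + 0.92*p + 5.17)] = (-8.1408*p^6 - 11.0976*p^5 - 7.8224*p^4 - 15.9744*p^3 + 44.1832*p^2 + 36.498*p - 5.8256)/(3.6864*p^8 + 8.9088*p^7 + 1.6576*p^6 - 0.968*p^5 + 25.0625*p^4 + 22.204*p^3 - 9.1834*p^2 + 9.5128*p + 26.7289)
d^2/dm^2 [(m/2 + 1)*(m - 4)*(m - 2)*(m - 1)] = 3*m*(2*m - 5)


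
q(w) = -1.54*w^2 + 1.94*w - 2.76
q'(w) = 1.94 - 3.08*w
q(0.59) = -2.15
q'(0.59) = 0.12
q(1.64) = -3.72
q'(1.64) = -3.11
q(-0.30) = -3.48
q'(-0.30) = 2.86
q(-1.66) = -10.22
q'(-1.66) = 7.05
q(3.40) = -13.97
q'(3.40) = -8.53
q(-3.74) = -31.56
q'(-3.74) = 13.46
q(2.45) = -7.25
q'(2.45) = -5.61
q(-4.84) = -48.23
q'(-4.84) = 16.85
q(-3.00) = -22.44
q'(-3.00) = 11.18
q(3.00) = -10.80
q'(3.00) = -7.30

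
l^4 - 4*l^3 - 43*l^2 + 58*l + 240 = (l - 8)*(l - 3)*(l + 2)*(l + 5)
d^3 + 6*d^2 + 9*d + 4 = (d + 1)^2*(d + 4)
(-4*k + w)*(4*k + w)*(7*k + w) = -112*k^3 - 16*k^2*w + 7*k*w^2 + w^3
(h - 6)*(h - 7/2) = h^2 - 19*h/2 + 21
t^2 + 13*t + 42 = (t + 6)*(t + 7)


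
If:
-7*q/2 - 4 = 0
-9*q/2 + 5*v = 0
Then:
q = -8/7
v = -36/35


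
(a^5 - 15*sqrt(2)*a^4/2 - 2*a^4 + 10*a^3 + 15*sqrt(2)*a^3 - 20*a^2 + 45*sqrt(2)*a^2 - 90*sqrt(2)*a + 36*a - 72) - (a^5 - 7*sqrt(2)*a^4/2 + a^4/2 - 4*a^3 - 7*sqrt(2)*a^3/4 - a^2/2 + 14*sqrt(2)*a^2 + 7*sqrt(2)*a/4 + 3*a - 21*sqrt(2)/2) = -4*sqrt(2)*a^4 - 5*a^4/2 + 14*a^3 + 67*sqrt(2)*a^3/4 - 39*a^2/2 + 31*sqrt(2)*a^2 - 367*sqrt(2)*a/4 + 33*a - 72 + 21*sqrt(2)/2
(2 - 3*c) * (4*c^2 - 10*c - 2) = -12*c^3 + 38*c^2 - 14*c - 4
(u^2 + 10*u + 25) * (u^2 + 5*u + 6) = u^4 + 15*u^3 + 81*u^2 + 185*u + 150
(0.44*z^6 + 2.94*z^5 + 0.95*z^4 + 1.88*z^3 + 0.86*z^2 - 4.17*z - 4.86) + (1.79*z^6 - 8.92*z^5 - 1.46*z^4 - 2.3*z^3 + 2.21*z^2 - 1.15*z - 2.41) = 2.23*z^6 - 5.98*z^5 - 0.51*z^4 - 0.42*z^3 + 3.07*z^2 - 5.32*z - 7.27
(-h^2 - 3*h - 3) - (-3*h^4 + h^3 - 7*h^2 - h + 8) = 3*h^4 - h^3 + 6*h^2 - 2*h - 11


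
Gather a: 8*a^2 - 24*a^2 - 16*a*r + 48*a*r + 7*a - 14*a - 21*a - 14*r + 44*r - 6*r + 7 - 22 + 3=-16*a^2 + a*(32*r - 28) + 24*r - 12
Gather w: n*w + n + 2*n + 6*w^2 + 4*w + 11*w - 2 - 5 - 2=3*n + 6*w^2 + w*(n + 15) - 9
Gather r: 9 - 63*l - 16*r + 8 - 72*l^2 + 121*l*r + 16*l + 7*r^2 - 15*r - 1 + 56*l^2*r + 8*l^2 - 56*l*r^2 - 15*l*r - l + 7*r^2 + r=-64*l^2 - 48*l + r^2*(14 - 56*l) + r*(56*l^2 + 106*l - 30) + 16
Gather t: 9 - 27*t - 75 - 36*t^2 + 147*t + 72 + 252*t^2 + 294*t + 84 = 216*t^2 + 414*t + 90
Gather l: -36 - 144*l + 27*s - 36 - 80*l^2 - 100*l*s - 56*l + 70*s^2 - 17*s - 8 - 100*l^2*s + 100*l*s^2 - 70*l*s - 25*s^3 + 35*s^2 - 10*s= l^2*(-100*s - 80) + l*(100*s^2 - 170*s - 200) - 25*s^3 + 105*s^2 - 80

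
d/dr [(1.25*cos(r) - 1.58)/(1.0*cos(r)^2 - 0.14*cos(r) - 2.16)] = (1.25*cos(r)^2 - 3.16*cos(r) + 2.9212)*sin(r)/(1.0*cos(r)^4 - 0.28*cos(r)^3 - 4.3004*cos(r)^2 + 0.6048*cos(r) + 4.6656)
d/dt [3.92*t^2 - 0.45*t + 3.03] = 7.84*t - 0.45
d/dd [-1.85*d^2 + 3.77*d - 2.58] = 3.77 - 3.7*d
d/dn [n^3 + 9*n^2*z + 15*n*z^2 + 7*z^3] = 3*n^2 + 18*n*z + 15*z^2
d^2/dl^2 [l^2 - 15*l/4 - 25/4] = 2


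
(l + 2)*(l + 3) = l^2 + 5*l + 6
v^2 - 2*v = v*(v - 2)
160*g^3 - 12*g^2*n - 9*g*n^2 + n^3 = (-8*g + n)*(-5*g + n)*(4*g + n)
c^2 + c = c*(c + 1)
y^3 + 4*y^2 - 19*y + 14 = (y - 2)*(y - 1)*(y + 7)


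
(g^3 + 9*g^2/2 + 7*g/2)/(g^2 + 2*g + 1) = g*(2*g + 7)/(2*(g + 1))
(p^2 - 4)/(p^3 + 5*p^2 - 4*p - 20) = 1/(p + 5)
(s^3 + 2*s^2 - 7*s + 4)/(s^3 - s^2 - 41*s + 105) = (s^3 + 2*s^2 - 7*s + 4)/(s^3 - s^2 - 41*s + 105)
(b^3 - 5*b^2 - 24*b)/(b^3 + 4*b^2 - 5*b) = (b^2 - 5*b - 24)/(b^2 + 4*b - 5)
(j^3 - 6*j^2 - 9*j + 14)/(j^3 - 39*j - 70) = (j - 1)/(j + 5)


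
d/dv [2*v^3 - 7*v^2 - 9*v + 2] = 6*v^2 - 14*v - 9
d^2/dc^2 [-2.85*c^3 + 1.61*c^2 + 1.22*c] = 3.22 - 17.1*c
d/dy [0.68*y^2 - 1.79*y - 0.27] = 1.36*y - 1.79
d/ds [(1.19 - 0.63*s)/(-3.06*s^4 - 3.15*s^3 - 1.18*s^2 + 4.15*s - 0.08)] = (-5.7834*s^4 + 10.5966*s^3 + 10.5021*s^2 + 2.8084*s - 4.8881)/(9.3636*s^8 + 19.278*s^7 + 17.1441*s^6 - 17.964*s^5 - 24.263*s^4 - 9.29*s^3 + 17.4113*s^2 - 0.664*s + 0.0064)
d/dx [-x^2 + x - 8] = 1 - 2*x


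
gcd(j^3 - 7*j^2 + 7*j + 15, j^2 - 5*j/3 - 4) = j - 3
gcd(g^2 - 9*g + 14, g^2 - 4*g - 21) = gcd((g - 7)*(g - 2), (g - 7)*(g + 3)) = g - 7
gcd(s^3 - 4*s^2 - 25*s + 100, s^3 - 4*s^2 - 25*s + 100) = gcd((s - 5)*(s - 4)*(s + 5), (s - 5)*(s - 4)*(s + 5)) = s^3 - 4*s^2 - 25*s + 100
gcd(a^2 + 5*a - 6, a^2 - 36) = a + 6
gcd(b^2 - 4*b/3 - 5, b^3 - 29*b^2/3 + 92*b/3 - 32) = b - 3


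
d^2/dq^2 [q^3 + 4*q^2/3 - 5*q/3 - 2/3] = 6*q + 8/3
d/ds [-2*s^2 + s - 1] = 1 - 4*s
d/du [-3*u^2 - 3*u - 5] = -6*u - 3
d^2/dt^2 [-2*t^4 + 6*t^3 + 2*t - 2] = 12*t*(3 - 2*t)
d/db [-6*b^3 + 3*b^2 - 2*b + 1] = -18*b^2 + 6*b - 2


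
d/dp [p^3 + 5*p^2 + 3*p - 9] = 3*p^2 + 10*p + 3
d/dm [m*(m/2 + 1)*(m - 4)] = 3*m^2/2 - 2*m - 4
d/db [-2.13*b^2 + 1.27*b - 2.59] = 1.27 - 4.26*b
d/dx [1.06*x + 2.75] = 1.06000000000000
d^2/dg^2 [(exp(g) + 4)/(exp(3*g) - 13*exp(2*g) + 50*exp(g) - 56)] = (4*exp(6*g) - 3*exp(5*g) - 603*exp(4*g) + 4482*exp(3*g) - 10152*exp(2*g) + 1152*exp(g) + 14336)*exp(g)/(exp(9*g) - 39*exp(8*g) + 657*exp(7*g) - 6265*exp(6*g) + 37218*exp(5*g) - 142692*exp(4*g) + 352808*exp(3*g) - 542304*exp(2*g) + 470400*exp(g) - 175616)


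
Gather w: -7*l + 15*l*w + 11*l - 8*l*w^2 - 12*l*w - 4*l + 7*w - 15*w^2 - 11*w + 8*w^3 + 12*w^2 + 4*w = 3*l*w + 8*w^3 + w^2*(-8*l - 3)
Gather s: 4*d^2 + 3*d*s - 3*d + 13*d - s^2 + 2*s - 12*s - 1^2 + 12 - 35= 4*d^2 + 10*d - s^2 + s*(3*d - 10) - 24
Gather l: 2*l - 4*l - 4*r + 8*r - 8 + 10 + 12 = -2*l + 4*r + 14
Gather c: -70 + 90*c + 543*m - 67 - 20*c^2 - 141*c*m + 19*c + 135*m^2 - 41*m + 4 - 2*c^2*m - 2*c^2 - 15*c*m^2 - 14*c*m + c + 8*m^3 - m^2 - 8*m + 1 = c^2*(-2*m - 22) + c*(-15*m^2 - 155*m + 110) + 8*m^3 + 134*m^2 + 494*m - 132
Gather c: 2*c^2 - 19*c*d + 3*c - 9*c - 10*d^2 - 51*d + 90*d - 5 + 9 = 2*c^2 + c*(-19*d - 6) - 10*d^2 + 39*d + 4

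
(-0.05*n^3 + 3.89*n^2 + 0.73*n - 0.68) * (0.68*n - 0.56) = -0.034*n^4 + 2.6732*n^3 - 1.682*n^2 - 0.8712*n + 0.3808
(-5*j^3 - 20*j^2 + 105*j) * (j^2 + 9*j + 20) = -5*j^5 - 65*j^4 - 175*j^3 + 545*j^2 + 2100*j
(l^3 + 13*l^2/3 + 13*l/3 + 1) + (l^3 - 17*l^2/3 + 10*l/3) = 2*l^3 - 4*l^2/3 + 23*l/3 + 1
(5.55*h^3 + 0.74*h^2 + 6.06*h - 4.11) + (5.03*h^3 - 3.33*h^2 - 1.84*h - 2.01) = 10.58*h^3 - 2.59*h^2 + 4.22*h - 6.12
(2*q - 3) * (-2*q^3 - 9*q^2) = -4*q^4 - 12*q^3 + 27*q^2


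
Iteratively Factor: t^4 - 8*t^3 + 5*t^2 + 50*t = (t + 2)*(t^3 - 10*t^2 + 25*t) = (t - 5)*(t + 2)*(t^2 - 5*t) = (t - 5)^2*(t + 2)*(t)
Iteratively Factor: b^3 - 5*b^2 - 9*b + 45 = (b - 3)*(b^2 - 2*b - 15) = (b - 3)*(b + 3)*(b - 5)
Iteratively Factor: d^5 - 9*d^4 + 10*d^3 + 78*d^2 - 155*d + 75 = (d - 5)*(d^4 - 4*d^3 - 10*d^2 + 28*d - 15) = (d - 5)*(d - 1)*(d^3 - 3*d^2 - 13*d + 15) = (d - 5)^2*(d - 1)*(d^2 + 2*d - 3) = (d - 5)^2*(d - 1)^2*(d + 3)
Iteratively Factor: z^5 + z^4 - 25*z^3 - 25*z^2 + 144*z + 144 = (z - 3)*(z^4 + 4*z^3 - 13*z^2 - 64*z - 48) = (z - 3)*(z + 3)*(z^3 + z^2 - 16*z - 16) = (z - 3)*(z + 3)*(z + 4)*(z^2 - 3*z - 4) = (z - 4)*(z - 3)*(z + 3)*(z + 4)*(z + 1)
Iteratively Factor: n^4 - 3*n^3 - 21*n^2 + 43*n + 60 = (n + 4)*(n^3 - 7*n^2 + 7*n + 15) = (n - 3)*(n + 4)*(n^2 - 4*n - 5) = (n - 3)*(n + 1)*(n + 4)*(n - 5)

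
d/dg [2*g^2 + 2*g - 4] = 4*g + 2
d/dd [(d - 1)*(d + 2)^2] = 3*d*(d + 2)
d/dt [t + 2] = 1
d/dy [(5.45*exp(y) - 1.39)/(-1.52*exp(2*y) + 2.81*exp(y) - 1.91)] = (8.284*exp(2*y) - 4.2256*exp(y) - 6.5036)*exp(y)/(2.3104*exp(4*y) - 8.5424*exp(3*y) + 13.7025*exp(2*y) - 10.7342*exp(y) + 3.6481)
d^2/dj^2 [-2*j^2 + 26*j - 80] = -4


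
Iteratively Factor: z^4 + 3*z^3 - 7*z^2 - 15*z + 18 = (z + 3)*(z^3 - 7*z + 6) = (z - 1)*(z + 3)*(z^2 + z - 6) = (z - 2)*(z - 1)*(z + 3)*(z + 3)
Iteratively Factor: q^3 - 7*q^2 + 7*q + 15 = (q + 1)*(q^2 - 8*q + 15) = (q - 5)*(q + 1)*(q - 3)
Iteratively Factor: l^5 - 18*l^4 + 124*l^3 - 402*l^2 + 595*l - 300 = (l - 3)*(l^4 - 15*l^3 + 79*l^2 - 165*l + 100) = (l - 5)*(l - 3)*(l^3 - 10*l^2 + 29*l - 20) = (l - 5)*(l - 3)*(l - 1)*(l^2 - 9*l + 20) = (l - 5)^2*(l - 3)*(l - 1)*(l - 4)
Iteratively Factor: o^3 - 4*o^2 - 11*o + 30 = (o - 2)*(o^2 - 2*o - 15) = (o - 2)*(o + 3)*(o - 5)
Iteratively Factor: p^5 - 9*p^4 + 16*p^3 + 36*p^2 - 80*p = (p)*(p^4 - 9*p^3 + 16*p^2 + 36*p - 80) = p*(p - 2)*(p^3 - 7*p^2 + 2*p + 40) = p*(p - 2)*(p + 2)*(p^2 - 9*p + 20) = p*(p - 4)*(p - 2)*(p + 2)*(p - 5)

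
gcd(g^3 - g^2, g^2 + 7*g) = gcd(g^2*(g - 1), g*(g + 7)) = g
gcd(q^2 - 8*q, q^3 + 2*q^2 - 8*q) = q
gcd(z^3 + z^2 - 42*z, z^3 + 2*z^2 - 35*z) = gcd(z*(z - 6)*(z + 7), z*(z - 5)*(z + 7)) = z^2 + 7*z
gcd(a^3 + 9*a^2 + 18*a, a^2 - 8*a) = a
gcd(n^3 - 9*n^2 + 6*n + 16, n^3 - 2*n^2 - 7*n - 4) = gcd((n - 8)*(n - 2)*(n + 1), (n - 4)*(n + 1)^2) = n + 1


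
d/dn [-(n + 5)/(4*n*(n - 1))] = (n^2 + 10*n - 5)/(4*n^2*(n^2 - 2*n + 1))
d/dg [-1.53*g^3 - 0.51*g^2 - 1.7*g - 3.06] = -4.59*g^2 - 1.02*g - 1.7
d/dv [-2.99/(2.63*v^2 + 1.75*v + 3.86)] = (15.7274*v + 5.2325)/(2.63*v^2 + 1.75*v + 3.86)^2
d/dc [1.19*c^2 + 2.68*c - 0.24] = 2.38*c + 2.68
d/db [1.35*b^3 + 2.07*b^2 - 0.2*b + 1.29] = 4.05*b^2 + 4.14*b - 0.2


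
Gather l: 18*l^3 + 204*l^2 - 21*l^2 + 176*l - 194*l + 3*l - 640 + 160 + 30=18*l^3 + 183*l^2 - 15*l - 450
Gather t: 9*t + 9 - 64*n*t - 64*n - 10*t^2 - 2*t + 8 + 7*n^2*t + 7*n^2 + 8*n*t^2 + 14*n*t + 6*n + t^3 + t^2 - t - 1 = 7*n^2 - 58*n + t^3 + t^2*(8*n - 9) + t*(7*n^2 - 50*n + 6) + 16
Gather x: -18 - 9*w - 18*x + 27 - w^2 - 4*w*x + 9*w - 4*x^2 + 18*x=-w^2 - 4*w*x - 4*x^2 + 9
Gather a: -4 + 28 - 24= 0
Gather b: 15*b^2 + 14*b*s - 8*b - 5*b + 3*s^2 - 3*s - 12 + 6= 15*b^2 + b*(14*s - 13) + 3*s^2 - 3*s - 6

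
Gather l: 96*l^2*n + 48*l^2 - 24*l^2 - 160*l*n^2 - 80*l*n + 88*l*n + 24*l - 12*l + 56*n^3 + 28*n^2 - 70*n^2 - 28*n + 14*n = l^2*(96*n + 24) + l*(-160*n^2 + 8*n + 12) + 56*n^3 - 42*n^2 - 14*n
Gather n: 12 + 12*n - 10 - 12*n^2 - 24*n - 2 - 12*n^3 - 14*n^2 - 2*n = -12*n^3 - 26*n^2 - 14*n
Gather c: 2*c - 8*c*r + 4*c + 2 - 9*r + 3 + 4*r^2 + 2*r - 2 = c*(6 - 8*r) + 4*r^2 - 7*r + 3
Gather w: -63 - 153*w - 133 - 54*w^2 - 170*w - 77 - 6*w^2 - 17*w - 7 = -60*w^2 - 340*w - 280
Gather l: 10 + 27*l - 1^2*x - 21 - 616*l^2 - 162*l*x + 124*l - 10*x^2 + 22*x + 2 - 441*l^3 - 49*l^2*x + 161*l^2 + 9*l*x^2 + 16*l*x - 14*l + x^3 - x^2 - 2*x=-441*l^3 + l^2*(-49*x - 455) + l*(9*x^2 - 146*x + 137) + x^3 - 11*x^2 + 19*x - 9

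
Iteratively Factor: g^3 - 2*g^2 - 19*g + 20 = (g - 5)*(g^2 + 3*g - 4) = (g - 5)*(g + 4)*(g - 1)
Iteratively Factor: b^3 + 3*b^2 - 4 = (b + 2)*(b^2 + b - 2) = (b + 2)^2*(b - 1)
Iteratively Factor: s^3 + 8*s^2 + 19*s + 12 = (s + 4)*(s^2 + 4*s + 3) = (s + 1)*(s + 4)*(s + 3)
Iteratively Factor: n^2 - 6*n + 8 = (n - 2)*(n - 4)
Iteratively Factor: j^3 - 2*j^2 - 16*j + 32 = (j - 2)*(j^2 - 16) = (j - 2)*(j + 4)*(j - 4)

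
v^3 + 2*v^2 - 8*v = v*(v - 2)*(v + 4)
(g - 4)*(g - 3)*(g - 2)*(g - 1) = g^4 - 10*g^3 + 35*g^2 - 50*g + 24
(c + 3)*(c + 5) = c^2 + 8*c + 15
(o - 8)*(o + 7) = o^2 - o - 56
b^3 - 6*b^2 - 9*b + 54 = (b - 6)*(b - 3)*(b + 3)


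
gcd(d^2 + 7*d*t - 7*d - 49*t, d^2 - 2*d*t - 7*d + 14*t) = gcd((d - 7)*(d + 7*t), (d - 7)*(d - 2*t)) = d - 7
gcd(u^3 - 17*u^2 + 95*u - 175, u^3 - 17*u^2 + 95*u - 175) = u^3 - 17*u^2 + 95*u - 175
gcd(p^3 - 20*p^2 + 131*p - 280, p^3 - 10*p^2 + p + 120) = p^2 - 13*p + 40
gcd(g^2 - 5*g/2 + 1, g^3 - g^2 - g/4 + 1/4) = g - 1/2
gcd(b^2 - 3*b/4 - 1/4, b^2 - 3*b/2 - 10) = 1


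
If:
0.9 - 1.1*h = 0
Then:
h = 0.82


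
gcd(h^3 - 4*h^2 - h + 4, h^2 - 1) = h^2 - 1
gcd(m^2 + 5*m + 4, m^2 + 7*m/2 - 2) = m + 4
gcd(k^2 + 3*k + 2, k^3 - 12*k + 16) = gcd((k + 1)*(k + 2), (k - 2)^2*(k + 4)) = 1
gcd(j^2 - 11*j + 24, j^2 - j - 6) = j - 3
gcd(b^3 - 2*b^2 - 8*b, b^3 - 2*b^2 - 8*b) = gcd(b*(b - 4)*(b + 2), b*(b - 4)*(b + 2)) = b^3 - 2*b^2 - 8*b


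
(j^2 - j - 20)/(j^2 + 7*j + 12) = (j - 5)/(j + 3)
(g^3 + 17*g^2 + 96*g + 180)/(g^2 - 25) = (g^2 + 12*g + 36)/(g - 5)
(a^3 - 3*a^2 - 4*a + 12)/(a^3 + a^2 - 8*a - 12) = (a - 2)/(a + 2)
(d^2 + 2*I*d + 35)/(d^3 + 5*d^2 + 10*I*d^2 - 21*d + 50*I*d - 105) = (d - 5*I)/(d^2 + d*(5 + 3*I) + 15*I)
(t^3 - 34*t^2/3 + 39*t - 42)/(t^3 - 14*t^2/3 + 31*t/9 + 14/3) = 3*(t - 6)/(3*t + 2)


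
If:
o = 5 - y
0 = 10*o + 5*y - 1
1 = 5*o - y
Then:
No Solution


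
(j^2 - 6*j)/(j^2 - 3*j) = (j - 6)/(j - 3)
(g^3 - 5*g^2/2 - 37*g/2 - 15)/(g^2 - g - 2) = (g^2 - 7*g/2 - 15)/(g - 2)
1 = 1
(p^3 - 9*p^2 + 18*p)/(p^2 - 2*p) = (p^2 - 9*p + 18)/(p - 2)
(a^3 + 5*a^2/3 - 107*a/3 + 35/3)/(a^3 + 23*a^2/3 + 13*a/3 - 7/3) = (a - 5)/(a + 1)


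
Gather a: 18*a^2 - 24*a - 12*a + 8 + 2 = 18*a^2 - 36*a + 10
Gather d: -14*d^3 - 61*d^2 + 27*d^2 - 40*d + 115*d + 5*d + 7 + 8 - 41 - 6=-14*d^3 - 34*d^2 + 80*d - 32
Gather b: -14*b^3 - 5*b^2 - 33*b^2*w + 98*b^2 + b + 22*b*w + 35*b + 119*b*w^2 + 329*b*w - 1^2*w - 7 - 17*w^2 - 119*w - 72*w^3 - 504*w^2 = -14*b^3 + b^2*(93 - 33*w) + b*(119*w^2 + 351*w + 36) - 72*w^3 - 521*w^2 - 120*w - 7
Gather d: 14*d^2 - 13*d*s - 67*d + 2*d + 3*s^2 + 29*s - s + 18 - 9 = 14*d^2 + d*(-13*s - 65) + 3*s^2 + 28*s + 9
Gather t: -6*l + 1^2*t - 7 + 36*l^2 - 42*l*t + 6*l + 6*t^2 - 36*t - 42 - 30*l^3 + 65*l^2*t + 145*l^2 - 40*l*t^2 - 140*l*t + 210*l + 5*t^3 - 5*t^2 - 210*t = -30*l^3 + 181*l^2 + 210*l + 5*t^3 + t^2*(1 - 40*l) + t*(65*l^2 - 182*l - 245) - 49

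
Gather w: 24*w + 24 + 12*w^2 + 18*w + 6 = 12*w^2 + 42*w + 30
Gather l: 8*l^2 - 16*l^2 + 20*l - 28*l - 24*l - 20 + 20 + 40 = -8*l^2 - 32*l + 40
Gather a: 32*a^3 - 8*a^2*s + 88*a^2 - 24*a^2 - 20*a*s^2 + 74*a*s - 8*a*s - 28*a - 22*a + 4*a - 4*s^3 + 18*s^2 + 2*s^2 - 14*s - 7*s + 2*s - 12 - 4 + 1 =32*a^3 + a^2*(64 - 8*s) + a*(-20*s^2 + 66*s - 46) - 4*s^3 + 20*s^2 - 19*s - 15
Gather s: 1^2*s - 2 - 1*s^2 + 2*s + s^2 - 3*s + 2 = 0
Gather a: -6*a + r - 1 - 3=-6*a + r - 4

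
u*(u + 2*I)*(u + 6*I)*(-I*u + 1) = -I*u^4 + 9*u^3 + 20*I*u^2 - 12*u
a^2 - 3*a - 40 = (a - 8)*(a + 5)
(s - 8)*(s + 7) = s^2 - s - 56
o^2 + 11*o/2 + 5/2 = (o + 1/2)*(o + 5)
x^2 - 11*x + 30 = (x - 6)*(x - 5)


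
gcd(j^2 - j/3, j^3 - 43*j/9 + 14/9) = j - 1/3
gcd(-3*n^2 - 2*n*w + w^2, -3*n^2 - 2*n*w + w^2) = -3*n^2 - 2*n*w + w^2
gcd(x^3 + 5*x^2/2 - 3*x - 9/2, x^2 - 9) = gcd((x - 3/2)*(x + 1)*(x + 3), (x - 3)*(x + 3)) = x + 3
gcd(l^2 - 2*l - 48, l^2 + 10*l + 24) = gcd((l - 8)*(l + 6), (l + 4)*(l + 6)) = l + 6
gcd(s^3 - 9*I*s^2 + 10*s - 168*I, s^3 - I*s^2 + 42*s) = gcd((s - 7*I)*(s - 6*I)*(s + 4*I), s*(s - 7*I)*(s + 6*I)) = s - 7*I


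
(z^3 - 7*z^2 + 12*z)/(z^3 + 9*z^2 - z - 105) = z*(z - 4)/(z^2 + 12*z + 35)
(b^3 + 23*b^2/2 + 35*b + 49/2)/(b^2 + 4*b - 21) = (2*b^2 + 9*b + 7)/(2*(b - 3))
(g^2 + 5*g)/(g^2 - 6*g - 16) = g*(g + 5)/(g^2 - 6*g - 16)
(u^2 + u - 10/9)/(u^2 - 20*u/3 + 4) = (u + 5/3)/(u - 6)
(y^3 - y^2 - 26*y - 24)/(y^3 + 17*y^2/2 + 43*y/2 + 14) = 2*(y - 6)/(2*y + 7)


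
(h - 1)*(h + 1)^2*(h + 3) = h^4 + 4*h^3 + 2*h^2 - 4*h - 3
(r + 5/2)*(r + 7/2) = r^2 + 6*r + 35/4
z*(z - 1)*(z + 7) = z^3 + 6*z^2 - 7*z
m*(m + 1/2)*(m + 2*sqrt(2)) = m^3 + m^2/2 + 2*sqrt(2)*m^2 + sqrt(2)*m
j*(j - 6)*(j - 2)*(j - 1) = j^4 - 9*j^3 + 20*j^2 - 12*j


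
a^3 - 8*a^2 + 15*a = a*(a - 5)*(a - 3)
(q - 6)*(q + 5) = q^2 - q - 30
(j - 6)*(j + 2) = j^2 - 4*j - 12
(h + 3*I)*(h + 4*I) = h^2 + 7*I*h - 12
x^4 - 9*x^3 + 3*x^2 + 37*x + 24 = (x - 8)*(x - 3)*(x + 1)^2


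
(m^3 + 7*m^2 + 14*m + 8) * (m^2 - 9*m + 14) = m^5 - 2*m^4 - 35*m^3 - 20*m^2 + 124*m + 112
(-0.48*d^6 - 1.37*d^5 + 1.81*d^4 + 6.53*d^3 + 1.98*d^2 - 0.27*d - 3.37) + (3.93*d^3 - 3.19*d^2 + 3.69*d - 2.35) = -0.48*d^6 - 1.37*d^5 + 1.81*d^4 + 10.46*d^3 - 1.21*d^2 + 3.42*d - 5.72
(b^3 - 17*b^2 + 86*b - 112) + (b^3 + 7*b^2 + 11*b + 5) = 2*b^3 - 10*b^2 + 97*b - 107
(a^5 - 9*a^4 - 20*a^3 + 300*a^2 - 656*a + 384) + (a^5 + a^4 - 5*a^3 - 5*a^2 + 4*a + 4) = 2*a^5 - 8*a^4 - 25*a^3 + 295*a^2 - 652*a + 388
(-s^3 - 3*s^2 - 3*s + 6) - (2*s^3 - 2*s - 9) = -3*s^3 - 3*s^2 - s + 15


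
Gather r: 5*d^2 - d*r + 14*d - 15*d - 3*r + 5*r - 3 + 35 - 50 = 5*d^2 - d + r*(2 - d) - 18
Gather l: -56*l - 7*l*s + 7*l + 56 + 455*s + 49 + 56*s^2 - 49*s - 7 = l*(-7*s - 49) + 56*s^2 + 406*s + 98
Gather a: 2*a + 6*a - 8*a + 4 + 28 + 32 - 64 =0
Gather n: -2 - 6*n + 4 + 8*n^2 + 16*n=8*n^2 + 10*n + 2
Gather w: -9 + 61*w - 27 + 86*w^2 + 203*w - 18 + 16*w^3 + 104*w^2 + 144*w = 16*w^3 + 190*w^2 + 408*w - 54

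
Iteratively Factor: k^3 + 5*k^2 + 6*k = (k + 3)*(k^2 + 2*k) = k*(k + 3)*(k + 2)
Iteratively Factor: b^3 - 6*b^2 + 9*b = (b - 3)*(b^2 - 3*b) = b*(b - 3)*(b - 3)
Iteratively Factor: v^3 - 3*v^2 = (v - 3)*(v^2) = v*(v - 3)*(v)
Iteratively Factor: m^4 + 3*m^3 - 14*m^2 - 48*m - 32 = (m + 2)*(m^3 + m^2 - 16*m - 16) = (m + 2)*(m + 4)*(m^2 - 3*m - 4) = (m - 4)*(m + 2)*(m + 4)*(m + 1)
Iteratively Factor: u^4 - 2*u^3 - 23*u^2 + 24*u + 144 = (u + 3)*(u^3 - 5*u^2 - 8*u + 48) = (u - 4)*(u + 3)*(u^2 - u - 12) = (u - 4)*(u + 3)^2*(u - 4)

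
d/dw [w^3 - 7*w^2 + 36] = w*(3*w - 14)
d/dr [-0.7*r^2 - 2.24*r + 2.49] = -1.4*r - 2.24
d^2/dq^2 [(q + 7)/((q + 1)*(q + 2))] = 2*(q^3 + 21*q^2 + 57*q + 43)/(q^6 + 9*q^5 + 33*q^4 + 63*q^3 + 66*q^2 + 36*q + 8)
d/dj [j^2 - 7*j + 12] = 2*j - 7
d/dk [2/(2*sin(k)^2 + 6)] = -4*sin(2*k)/(cos(2*k) - 7)^2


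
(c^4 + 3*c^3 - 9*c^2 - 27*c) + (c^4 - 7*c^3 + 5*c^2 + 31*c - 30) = 2*c^4 - 4*c^3 - 4*c^2 + 4*c - 30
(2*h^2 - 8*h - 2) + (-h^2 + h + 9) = h^2 - 7*h + 7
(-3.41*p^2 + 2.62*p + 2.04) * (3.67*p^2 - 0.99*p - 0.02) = -12.5147*p^4 + 12.9913*p^3 + 4.9612*p^2 - 2.072*p - 0.0408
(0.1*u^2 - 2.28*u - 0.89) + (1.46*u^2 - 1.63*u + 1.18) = 1.56*u^2 - 3.91*u + 0.29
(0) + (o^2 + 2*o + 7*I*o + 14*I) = o^2 + 2*o + 7*I*o + 14*I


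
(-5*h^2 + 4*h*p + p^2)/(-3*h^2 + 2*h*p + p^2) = (5*h + p)/(3*h + p)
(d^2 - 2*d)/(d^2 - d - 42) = d*(2 - d)/(-d^2 + d + 42)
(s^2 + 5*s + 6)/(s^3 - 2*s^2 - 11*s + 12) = (s + 2)/(s^2 - 5*s + 4)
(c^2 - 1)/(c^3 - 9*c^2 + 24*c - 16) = (c + 1)/(c^2 - 8*c + 16)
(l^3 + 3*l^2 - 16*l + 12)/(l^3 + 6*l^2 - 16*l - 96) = (l^2 - 3*l + 2)/(l^2 - 16)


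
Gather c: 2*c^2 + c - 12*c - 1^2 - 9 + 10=2*c^2 - 11*c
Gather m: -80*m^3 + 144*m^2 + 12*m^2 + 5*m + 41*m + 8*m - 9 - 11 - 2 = -80*m^3 + 156*m^2 + 54*m - 22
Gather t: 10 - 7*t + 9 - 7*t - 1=18 - 14*t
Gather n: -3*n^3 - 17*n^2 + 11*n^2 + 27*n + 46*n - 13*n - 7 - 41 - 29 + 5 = -3*n^3 - 6*n^2 + 60*n - 72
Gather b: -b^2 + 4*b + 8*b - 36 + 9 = -b^2 + 12*b - 27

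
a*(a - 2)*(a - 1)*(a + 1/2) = a^4 - 5*a^3/2 + a^2/2 + a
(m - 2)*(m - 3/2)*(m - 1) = m^3 - 9*m^2/2 + 13*m/2 - 3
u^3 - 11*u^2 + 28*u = u*(u - 7)*(u - 4)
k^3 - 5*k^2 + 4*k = k*(k - 4)*(k - 1)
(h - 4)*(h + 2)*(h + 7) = h^3 + 5*h^2 - 22*h - 56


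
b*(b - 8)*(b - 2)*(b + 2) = b^4 - 8*b^3 - 4*b^2 + 32*b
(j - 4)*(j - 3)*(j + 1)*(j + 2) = j^4 - 4*j^3 - 7*j^2 + 22*j + 24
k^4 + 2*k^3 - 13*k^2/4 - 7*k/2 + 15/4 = (k - 1)^2*(k + 3/2)*(k + 5/2)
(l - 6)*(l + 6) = l^2 - 36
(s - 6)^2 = s^2 - 12*s + 36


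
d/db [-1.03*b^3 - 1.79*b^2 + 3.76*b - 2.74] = -3.09*b^2 - 3.58*b + 3.76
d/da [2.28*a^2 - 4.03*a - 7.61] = 4.56*a - 4.03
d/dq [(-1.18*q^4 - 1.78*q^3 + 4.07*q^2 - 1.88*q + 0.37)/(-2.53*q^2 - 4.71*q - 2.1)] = (5.9708*q^5 + 21.1768*q^4 + 26.6796*q^3 - 12.7121*q^2 - 15.2218*q + 5.6907)/(6.4009*q^4 + 23.8326*q^3 + 32.8101*q^2 + 19.782*q + 4.41)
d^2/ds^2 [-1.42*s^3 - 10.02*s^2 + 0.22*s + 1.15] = -8.52*s - 20.04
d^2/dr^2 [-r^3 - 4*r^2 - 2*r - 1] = -6*r - 8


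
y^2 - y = y*(y - 1)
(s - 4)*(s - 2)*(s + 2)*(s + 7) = s^4 + 3*s^3 - 32*s^2 - 12*s + 112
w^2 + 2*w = w*(w + 2)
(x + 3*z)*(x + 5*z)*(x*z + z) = x^3*z + 8*x^2*z^2 + x^2*z + 15*x*z^3 + 8*x*z^2 + 15*z^3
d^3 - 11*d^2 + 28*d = d*(d - 7)*(d - 4)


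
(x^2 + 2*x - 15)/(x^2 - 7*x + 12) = (x + 5)/(x - 4)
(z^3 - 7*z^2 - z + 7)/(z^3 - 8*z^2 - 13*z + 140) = (z^2 - 1)/(z^2 - z - 20)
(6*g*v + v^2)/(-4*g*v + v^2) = (6*g + v)/(-4*g + v)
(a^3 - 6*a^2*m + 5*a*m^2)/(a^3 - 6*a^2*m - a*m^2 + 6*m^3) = a*(a - 5*m)/(a^2 - 5*a*m - 6*m^2)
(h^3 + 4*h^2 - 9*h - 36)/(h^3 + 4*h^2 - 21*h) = (h^2 + 7*h + 12)/(h*(h + 7))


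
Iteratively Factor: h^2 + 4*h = (h + 4)*(h)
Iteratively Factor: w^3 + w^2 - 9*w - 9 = (w + 3)*(w^2 - 2*w - 3) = (w + 1)*(w + 3)*(w - 3)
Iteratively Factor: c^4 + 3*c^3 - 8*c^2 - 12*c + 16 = (c - 1)*(c^3 + 4*c^2 - 4*c - 16) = (c - 2)*(c - 1)*(c^2 + 6*c + 8) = (c - 2)*(c - 1)*(c + 2)*(c + 4)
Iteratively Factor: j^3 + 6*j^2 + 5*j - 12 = (j + 4)*(j^2 + 2*j - 3) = (j - 1)*(j + 4)*(j + 3)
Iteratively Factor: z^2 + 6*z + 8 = (z + 4)*(z + 2)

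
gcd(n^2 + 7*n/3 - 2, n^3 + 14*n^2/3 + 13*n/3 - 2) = n + 3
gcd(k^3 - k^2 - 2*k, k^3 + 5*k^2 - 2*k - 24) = k - 2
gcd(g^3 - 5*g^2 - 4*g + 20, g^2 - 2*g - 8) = g + 2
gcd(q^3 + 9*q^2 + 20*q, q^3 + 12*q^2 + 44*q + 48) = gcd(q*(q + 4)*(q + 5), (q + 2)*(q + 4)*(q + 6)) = q + 4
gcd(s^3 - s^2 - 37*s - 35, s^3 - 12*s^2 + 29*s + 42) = s^2 - 6*s - 7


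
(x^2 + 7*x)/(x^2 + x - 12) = x*(x + 7)/(x^2 + x - 12)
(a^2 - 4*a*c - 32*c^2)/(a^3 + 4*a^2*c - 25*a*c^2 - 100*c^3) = (a - 8*c)/(a^2 - 25*c^2)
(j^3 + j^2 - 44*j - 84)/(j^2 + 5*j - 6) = (j^2 - 5*j - 14)/(j - 1)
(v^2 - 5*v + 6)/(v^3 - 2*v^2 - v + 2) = (v - 3)/(v^2 - 1)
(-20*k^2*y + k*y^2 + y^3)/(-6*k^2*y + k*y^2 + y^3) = (-20*k^2 + k*y + y^2)/(-6*k^2 + k*y + y^2)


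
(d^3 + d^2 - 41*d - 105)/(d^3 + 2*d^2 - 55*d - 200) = (d^2 - 4*d - 21)/(d^2 - 3*d - 40)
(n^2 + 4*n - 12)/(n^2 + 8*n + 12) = (n - 2)/(n + 2)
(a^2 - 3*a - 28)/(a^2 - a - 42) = (a + 4)/(a + 6)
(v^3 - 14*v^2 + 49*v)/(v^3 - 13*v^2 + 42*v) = (v - 7)/(v - 6)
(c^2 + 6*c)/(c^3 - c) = (c + 6)/(c^2 - 1)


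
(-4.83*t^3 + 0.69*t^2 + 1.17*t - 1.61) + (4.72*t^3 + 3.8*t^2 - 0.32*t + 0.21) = -0.11*t^3 + 4.49*t^2 + 0.85*t - 1.4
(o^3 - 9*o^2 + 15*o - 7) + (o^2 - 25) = o^3 - 8*o^2 + 15*o - 32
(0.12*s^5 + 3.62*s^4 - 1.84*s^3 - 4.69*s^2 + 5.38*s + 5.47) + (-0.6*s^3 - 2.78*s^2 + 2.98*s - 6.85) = 0.12*s^5 + 3.62*s^4 - 2.44*s^3 - 7.47*s^2 + 8.36*s - 1.38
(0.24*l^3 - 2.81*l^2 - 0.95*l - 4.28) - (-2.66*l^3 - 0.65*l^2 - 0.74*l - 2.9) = 2.9*l^3 - 2.16*l^2 - 0.21*l - 1.38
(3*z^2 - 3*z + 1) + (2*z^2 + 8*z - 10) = 5*z^2 + 5*z - 9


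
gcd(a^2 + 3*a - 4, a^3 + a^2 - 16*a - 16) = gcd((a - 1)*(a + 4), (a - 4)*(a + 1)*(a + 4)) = a + 4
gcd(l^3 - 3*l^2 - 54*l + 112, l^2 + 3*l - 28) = l + 7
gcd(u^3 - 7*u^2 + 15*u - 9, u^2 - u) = u - 1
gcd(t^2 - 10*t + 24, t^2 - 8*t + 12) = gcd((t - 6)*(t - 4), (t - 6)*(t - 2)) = t - 6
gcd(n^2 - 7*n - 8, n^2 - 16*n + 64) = n - 8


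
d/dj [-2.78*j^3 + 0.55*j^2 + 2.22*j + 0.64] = -8.34*j^2 + 1.1*j + 2.22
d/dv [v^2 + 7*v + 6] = 2*v + 7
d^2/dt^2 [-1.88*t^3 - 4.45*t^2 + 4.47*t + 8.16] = -11.28*t - 8.9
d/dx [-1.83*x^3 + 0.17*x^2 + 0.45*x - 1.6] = -5.49*x^2 + 0.34*x + 0.45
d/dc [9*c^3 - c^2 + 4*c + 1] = 27*c^2 - 2*c + 4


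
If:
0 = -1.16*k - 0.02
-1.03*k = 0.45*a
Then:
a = 0.04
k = -0.02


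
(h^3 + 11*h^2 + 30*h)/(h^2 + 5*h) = h + 6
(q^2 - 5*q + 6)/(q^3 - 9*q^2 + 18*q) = (q - 2)/(q*(q - 6))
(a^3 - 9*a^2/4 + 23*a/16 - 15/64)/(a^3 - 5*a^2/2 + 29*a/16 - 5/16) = (a - 3/4)/(a - 1)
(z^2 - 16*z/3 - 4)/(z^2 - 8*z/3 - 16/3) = (-3*z^2 + 16*z + 12)/(-3*z^2 + 8*z + 16)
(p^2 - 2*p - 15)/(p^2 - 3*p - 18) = (p - 5)/(p - 6)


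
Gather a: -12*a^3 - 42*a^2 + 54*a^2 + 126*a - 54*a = -12*a^3 + 12*a^2 + 72*a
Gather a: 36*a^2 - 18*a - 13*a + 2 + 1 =36*a^2 - 31*a + 3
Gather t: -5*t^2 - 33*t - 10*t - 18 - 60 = -5*t^2 - 43*t - 78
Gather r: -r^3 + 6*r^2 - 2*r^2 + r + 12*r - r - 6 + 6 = -r^3 + 4*r^2 + 12*r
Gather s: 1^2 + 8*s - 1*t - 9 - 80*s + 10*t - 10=-72*s + 9*t - 18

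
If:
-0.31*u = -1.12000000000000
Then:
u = 3.61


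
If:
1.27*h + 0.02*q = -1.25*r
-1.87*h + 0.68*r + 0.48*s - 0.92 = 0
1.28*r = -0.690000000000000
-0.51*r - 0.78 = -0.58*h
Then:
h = 0.87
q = -21.61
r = -0.54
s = 6.07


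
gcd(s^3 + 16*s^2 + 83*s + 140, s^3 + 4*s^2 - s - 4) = s + 4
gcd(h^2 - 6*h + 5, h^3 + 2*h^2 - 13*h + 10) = h - 1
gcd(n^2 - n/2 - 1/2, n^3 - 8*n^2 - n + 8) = n - 1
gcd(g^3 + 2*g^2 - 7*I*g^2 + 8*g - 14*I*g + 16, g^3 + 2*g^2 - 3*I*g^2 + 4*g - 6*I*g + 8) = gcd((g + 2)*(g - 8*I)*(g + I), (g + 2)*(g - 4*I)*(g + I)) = g^2 + g*(2 + I) + 2*I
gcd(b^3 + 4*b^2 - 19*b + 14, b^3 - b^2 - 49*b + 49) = b^2 + 6*b - 7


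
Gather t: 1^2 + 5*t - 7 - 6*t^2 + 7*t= -6*t^2 + 12*t - 6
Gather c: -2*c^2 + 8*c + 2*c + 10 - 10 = -2*c^2 + 10*c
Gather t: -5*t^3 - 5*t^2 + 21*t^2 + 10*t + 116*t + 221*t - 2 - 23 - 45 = -5*t^3 + 16*t^2 + 347*t - 70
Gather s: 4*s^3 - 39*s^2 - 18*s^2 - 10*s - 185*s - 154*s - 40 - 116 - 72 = 4*s^3 - 57*s^2 - 349*s - 228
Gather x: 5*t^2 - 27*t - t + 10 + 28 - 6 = 5*t^2 - 28*t + 32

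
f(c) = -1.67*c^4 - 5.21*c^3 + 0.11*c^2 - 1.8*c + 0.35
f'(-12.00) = 9287.88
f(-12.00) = -25588.45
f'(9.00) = -6135.57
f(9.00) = -14761.90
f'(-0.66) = -6.83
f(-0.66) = 2.77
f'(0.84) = -16.60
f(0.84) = -5.00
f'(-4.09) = 192.87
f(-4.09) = -101.31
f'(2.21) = -149.76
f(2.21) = -99.16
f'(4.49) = -920.58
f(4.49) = -1155.86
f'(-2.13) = -8.63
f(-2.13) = 20.66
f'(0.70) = -11.60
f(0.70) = -3.04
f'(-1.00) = -10.97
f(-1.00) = 5.80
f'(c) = -6.68*c^3 - 15.63*c^2 + 0.22*c - 1.8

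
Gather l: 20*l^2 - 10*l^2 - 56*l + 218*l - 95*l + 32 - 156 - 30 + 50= 10*l^2 + 67*l - 104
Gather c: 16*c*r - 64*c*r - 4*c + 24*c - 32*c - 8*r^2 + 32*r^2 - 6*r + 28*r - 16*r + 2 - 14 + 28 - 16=c*(-48*r - 12) + 24*r^2 + 6*r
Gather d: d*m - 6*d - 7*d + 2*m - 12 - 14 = d*(m - 13) + 2*m - 26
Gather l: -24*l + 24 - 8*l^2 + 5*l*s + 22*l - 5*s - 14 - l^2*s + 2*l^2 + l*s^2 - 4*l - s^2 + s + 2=l^2*(-s - 6) + l*(s^2 + 5*s - 6) - s^2 - 4*s + 12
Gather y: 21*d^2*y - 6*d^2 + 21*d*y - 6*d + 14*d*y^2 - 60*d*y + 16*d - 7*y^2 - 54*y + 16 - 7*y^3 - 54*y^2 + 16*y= -6*d^2 + 10*d - 7*y^3 + y^2*(14*d - 61) + y*(21*d^2 - 39*d - 38) + 16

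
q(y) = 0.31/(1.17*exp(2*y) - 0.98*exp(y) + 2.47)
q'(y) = 0.31*(-2.34*exp(2*y) + 0.98*exp(y))/(1.17*exp(2*y) - 0.98*exp(y) + 2.47)^2 = (0.3038 - 0.7254*exp(y))*exp(y)/(1.17*exp(2*y) - 0.98*exp(y) + 2.47)^2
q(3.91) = 0.00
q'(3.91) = -0.00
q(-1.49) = 0.13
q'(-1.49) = 0.01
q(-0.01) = 0.12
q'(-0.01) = -0.06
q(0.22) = 0.10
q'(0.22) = -0.08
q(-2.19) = 0.13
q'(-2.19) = 0.00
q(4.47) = 0.00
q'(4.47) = -0.00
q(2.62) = 0.00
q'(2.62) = -0.00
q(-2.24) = 0.13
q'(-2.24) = 0.00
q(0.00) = 0.12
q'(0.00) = -0.06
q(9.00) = 0.00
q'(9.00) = 0.00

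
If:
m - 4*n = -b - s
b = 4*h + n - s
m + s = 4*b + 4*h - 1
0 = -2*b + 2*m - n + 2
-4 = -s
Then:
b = 9/22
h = 73/88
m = -1/22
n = 12/11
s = 4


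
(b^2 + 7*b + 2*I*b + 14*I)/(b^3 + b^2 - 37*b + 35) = (b + 2*I)/(b^2 - 6*b + 5)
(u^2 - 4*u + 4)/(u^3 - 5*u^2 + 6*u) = (u - 2)/(u*(u - 3))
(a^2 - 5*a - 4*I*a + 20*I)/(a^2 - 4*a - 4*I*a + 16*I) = (a - 5)/(a - 4)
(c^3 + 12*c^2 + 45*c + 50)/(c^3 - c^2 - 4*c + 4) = (c^2 + 10*c + 25)/(c^2 - 3*c + 2)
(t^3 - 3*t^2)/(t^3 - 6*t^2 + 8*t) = t*(t - 3)/(t^2 - 6*t + 8)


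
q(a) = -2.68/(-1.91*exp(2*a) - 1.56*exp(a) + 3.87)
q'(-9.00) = 0.00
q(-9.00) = -0.69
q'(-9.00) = 0.00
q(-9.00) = -0.69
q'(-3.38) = -0.01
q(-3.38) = -0.70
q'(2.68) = -0.01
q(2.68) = 0.01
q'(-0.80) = -0.51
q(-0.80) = -0.96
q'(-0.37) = -2.20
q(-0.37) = -1.42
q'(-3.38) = -0.01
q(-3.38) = -0.70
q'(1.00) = -0.41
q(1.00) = 0.19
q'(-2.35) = -0.04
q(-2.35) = -0.72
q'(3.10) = -0.01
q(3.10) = 0.00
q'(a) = -2.68*(3.82*exp(2*a) + 1.56*exp(a))/(-1.91*exp(2*a) - 1.56*exp(a) + 3.87)^2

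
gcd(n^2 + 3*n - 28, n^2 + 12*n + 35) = n + 7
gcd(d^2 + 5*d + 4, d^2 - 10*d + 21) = 1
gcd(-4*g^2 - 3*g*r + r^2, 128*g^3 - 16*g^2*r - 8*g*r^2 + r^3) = -4*g + r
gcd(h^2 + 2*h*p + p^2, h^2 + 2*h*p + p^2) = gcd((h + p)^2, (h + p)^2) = h^2 + 2*h*p + p^2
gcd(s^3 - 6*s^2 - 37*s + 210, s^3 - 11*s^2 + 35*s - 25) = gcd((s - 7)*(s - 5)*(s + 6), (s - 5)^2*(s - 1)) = s - 5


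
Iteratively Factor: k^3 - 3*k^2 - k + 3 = (k - 3)*(k^2 - 1) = (k - 3)*(k + 1)*(k - 1)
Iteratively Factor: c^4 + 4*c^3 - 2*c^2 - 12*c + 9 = (c + 3)*(c^3 + c^2 - 5*c + 3) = (c - 1)*(c + 3)*(c^2 + 2*c - 3) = (c - 1)^2*(c + 3)*(c + 3)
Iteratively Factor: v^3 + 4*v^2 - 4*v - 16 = (v - 2)*(v^2 + 6*v + 8) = (v - 2)*(v + 4)*(v + 2)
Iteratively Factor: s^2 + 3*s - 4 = (s - 1)*(s + 4)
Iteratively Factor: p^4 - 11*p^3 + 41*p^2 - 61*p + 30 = (p - 3)*(p^3 - 8*p^2 + 17*p - 10) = (p - 5)*(p - 3)*(p^2 - 3*p + 2) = (p - 5)*(p - 3)*(p - 1)*(p - 2)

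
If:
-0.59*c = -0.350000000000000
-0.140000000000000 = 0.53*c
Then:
No Solution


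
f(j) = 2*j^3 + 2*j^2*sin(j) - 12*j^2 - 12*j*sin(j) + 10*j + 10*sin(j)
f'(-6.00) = 507.81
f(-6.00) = -880.97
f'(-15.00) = 1280.62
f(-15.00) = -10016.18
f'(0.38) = 3.18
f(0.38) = 4.30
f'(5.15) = 38.27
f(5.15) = 5.28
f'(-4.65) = 214.00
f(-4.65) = -398.23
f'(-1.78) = 82.60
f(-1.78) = -103.98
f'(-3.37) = 82.00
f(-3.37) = -229.96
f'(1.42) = -18.68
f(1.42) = -7.24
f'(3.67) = 7.52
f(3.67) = -22.48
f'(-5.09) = 302.84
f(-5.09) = -511.30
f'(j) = 2*j^2*cos(j) + 6*j^2 + 4*j*sin(j) - 12*j*cos(j) - 24*j - 12*sin(j) + 10*cos(j) + 10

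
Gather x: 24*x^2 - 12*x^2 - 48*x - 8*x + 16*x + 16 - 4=12*x^2 - 40*x + 12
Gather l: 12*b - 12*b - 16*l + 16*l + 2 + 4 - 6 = 0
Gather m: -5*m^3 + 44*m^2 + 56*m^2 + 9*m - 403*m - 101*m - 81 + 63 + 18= -5*m^3 + 100*m^2 - 495*m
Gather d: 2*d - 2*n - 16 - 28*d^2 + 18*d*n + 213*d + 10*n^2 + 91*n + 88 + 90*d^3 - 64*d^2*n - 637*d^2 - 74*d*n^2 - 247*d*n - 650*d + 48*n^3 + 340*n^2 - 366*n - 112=90*d^3 + d^2*(-64*n - 665) + d*(-74*n^2 - 229*n - 435) + 48*n^3 + 350*n^2 - 277*n - 40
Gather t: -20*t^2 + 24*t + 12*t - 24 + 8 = -20*t^2 + 36*t - 16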